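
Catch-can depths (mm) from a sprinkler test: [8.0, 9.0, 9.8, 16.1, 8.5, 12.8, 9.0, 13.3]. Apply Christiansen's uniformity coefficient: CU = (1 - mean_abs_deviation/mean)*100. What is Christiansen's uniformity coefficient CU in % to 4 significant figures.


mean = 10.8125 mm
mean |d_i - mean| = 2.44063 mm
CU = (1 - 2.44063/10.8125)*100 = 77.43 %
Therefore Christiansen's uniformity coefficient CU = 77.43 %.


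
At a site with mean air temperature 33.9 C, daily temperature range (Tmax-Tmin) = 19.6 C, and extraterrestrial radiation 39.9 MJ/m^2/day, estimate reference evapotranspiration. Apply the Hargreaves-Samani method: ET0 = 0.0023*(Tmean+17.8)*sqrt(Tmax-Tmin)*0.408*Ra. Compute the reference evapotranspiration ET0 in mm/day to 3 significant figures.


ET0 = 0.0023*(33.9+17.8)*sqrt(19.6)*0.408*39.9 = 8.57 mm/day
Therefore the reference evapotranspiration ET0 = 8.57 mm/day.


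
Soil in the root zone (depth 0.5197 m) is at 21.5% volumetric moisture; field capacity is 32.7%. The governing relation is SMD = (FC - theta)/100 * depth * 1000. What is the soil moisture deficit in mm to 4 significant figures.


SMD = (32.7 - 21.5)/100 * 0.5197 * 1000 = 58.21 mm
Therefore the soil moisture deficit = 58.21 mm.


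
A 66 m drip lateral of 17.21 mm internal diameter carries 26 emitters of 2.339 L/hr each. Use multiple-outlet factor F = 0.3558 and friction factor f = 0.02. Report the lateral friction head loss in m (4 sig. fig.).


Approach: apply Darcy-Weisbach with the multiple-outlet F-factor, Q = n*q/(3600*1000) m^3/s; v = Q/A; hf = F*f*(L/D)*(v^2/(2g)).
Q = 26*2.339/(3600*1000) = 1.68928e-05 m^3/s
A = pi*(17.21e-3/2)^2 = 2.32622e-04 m^2, so v = Q/A = 0.0726189 m/s
hf = 0.3558*0.02*(66/0.01721)*(0.0726189^2/(2*9.81)) = 0.007335 m
Therefore the lateral friction head loss = 0.007335 m.


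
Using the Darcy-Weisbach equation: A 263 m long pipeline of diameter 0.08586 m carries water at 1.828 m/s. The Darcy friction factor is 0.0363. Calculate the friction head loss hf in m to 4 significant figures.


Approach: apply the Darcy-Weisbach equation, hf = f*(L/D)*(v^2/(2g)).
hf = 0.0363 * (263/0.08586) * (1.828^2 / (2*9.81))
hf = 18.94 m
Therefore the friction head loss hf = 18.94 m.


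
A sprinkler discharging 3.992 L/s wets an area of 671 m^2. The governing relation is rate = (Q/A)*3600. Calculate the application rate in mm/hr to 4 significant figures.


rate = (3.992 / 671) * 3600 = 21.42 mm/hr
Therefore the application rate = 21.42 mm/hr.


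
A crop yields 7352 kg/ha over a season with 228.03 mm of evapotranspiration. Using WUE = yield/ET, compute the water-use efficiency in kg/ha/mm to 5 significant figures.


WUE = 7352 / 228.03 = 32.241 kg/ha/mm
Therefore the water-use efficiency = 32.241 kg/ha/mm.


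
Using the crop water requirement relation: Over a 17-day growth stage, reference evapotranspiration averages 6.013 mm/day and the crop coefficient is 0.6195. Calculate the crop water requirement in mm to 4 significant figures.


Approach: apply the crop water requirement relation, CWR = ET0 * Kc * days.
CWR = 6.013 * 0.6195 * 17 = 63.33 mm
Therefore the crop water requirement = 63.33 mm.


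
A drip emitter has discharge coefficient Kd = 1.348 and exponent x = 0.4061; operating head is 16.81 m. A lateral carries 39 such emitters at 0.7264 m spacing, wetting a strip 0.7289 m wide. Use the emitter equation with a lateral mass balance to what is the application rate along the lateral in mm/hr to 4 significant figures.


Approach: apply the emitter equation with a lateral mass balance, q = Kd*h^x; Q = n*q; rate = Q/(n*spacing*width).
Step 1 — single emitter flow (q = Kd*h^x):
  q = 1.348 * 16.81^0.4061 = 4.24026 L/hr
Step 2 — total lateral flow: Q = 39 * 4.24026 = 165.370 L/hr
Step 3 — wetted area: A = 39 * 0.7264 * 0.7289 = 20.6494 m^2
Step 4 — application rate: Q/A = 165.370/20.6494 = 8.008 mm/hr
Therefore the application rate along the lateral = 8.008 mm/hr.


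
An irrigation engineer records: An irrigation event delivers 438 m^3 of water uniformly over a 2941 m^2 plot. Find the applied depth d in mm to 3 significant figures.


Approach: apply depth from volume over area, d = (V/A)*1000.
d = (438 / 2941) * 1000 = 149 mm
Therefore the applied depth d = 149 mm.


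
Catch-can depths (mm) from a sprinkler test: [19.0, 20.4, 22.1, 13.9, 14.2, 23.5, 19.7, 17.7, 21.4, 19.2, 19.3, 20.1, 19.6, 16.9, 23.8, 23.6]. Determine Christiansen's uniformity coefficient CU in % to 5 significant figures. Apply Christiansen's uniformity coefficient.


Approach: apply Christiansen's uniformity coefficient, CU = (1 - mean_abs_deviation/mean)*100.
mean = 19.65000 mm
mean |d_i - mean| = 2.175000 mm
CU = (1 - 2.175000/19.65000)*100 = 88.931 %
Therefore Christiansen's uniformity coefficient CU = 88.931 %.


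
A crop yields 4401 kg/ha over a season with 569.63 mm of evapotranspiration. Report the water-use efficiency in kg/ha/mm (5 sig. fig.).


Approach: apply the water-use efficiency ratio, WUE = yield/ET.
WUE = 4401 / 569.63 = 7.7261 kg/ha/mm
Therefore the water-use efficiency = 7.7261 kg/ha/mm.


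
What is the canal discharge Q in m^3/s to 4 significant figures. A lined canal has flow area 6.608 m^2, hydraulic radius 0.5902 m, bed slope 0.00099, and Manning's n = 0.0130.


Approach: apply Manning's equation, Q = (1/n)*A*R^(2/3)*S^(1/2).
Q = (1/0.0130) * 6.608 * 0.5902^(2/3) * 0.00099^(1/2) = 11.25 m^3/s
Therefore the canal discharge Q = 11.25 m^3/s.


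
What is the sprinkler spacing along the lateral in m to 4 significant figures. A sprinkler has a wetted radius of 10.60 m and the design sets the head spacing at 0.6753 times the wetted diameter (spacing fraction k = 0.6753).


Approach: apply the sprinkler spacing rule (spacing as a fraction of wetted diameter), S = k*(2*R).
S = 0.6753 * (2 * 10.60) = 14.32 m
Therefore the sprinkler spacing along the lateral = 14.32 m.


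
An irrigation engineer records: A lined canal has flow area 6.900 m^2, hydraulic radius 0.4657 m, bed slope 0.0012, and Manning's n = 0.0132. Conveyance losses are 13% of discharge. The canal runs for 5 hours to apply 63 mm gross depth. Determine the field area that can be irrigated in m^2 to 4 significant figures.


Approach: apply Manning's equation with a conveyance and depth budget, Q = (1/n)*A*R^(2/3)*S^(1/2); Q_field = Q*(1-loss); Area = Q_field*t/(d/1000).
Step 1 — canal discharge (Manning's equation):
  Q = (1/0.0132) * 6.900 * 0.4657^(2/3) * 0.0012^(1/2) = 10.8794 m^3/s
Step 2 — delivered flow: Q_field = 10.8794*(1 - 13/100) = 9.46504 m^3/s
Step 3 — volume delivered: V = 9.46504 * 5*3600 = 170371 m^3
Step 4 — area served: A = V / (depth/1000) = 170371 / 0.063 = 2704000 m^2
Therefore the field area that can be irrigated = 2704000 m^2.


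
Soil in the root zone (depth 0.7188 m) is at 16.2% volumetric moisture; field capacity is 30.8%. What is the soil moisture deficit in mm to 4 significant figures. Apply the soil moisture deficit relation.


Approach: apply the soil moisture deficit relation, SMD = (FC - theta)/100 * depth * 1000.
SMD = (30.8 - 16.2)/100 * 0.7188 * 1000 = 104.9 mm
Therefore the soil moisture deficit = 104.9 mm.


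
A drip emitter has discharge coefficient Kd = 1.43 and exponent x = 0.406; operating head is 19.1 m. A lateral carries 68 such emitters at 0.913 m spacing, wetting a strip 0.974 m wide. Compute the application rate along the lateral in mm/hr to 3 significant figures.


Approach: apply the emitter equation with a lateral mass balance, q = Kd*h^x; Q = n*q; rate = Q/(n*spacing*width).
Step 1 — single emitter flow (q = Kd*h^x):
  q = 1.43 * 19.1^0.406 = 4.7363 L/hr
Step 2 — total lateral flow: Q = 68 * 4.7363 = 322.07 L/hr
Step 3 — wetted area: A = 68 * 0.913 * 0.974 = 60.470 m^2
Step 4 — application rate: Q/A = 322.07/60.470 = 5.33 mm/hr
Therefore the application rate along the lateral = 5.33 mm/hr.


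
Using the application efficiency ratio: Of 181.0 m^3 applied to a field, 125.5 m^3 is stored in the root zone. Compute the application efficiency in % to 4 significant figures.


Approach: apply the application efficiency ratio, Ea = (stored/applied)*100.
Ea = (125.5/181.0)*100 = 69.34 %
Therefore the application efficiency = 69.34 %.


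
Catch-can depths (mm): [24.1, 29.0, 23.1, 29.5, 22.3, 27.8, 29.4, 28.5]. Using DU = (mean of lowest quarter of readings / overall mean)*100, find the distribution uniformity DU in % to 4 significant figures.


sorted lowest 2 of 8: [22.3, 23.1] -> mean = 22.7000 mm
overall mean = 26.7125 mm
DU = (22.7000/26.7125)*100 = 84.98 %
Therefore the distribution uniformity DU = 84.98 %.


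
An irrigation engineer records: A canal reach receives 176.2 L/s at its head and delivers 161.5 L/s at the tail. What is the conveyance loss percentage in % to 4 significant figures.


Approach: apply the conveyance loss ratio, loss% = ((Q_head - Q_tail)/Q_head)*100.
loss = ((176.2 - 161.5)/176.2)*100 = 8.343 %
Therefore the conveyance loss percentage = 8.343 %.


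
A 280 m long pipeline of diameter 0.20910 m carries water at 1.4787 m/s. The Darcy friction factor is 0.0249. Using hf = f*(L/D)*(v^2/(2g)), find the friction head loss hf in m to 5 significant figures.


hf = 0.0249 * (280/0.20910) * (1.4787^2 / (2*9.81))
hf = 3.7159 m
Therefore the friction head loss hf = 3.7159 m.


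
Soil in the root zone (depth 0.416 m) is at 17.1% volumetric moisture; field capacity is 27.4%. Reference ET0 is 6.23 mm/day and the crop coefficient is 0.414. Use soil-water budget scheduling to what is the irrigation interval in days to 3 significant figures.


Approach: apply soil-water budget scheduling, SMD = (FC-theta)/100*depth*1000; ETc = ET0*Kc; interval = SMD/ETc.
Step 1 — soil moisture deficit:
  SMD = (27.4 - 17.1)/100 * 0.416 * 1000 = 42.848 mm
Step 2 — daily crop ET (ETc = ET0*Kc):
  ETc = 6.23 * 0.414 = 2.5792 mm/day
Step 3 — irrigation interval (SMD/ETc):
  interval = 42.848 / 2.5792 = 16.6 days
Therefore the irrigation interval = 16.6 days.


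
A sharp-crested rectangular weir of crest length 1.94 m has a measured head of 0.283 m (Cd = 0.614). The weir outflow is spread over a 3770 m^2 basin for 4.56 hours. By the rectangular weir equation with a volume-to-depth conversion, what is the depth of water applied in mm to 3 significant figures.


Approach: apply the rectangular weir equation with a volume-to-depth conversion, Q = (2/3)*Cd*L*sqrt(2g)*H^1.5; d = Q*t/A * 1000.
Step 1 — weir discharge:
  Q = (2/3)*0.614*1.94*sqrt(2*9.81)*0.283^1.5 = 0.52955 m^3/s
Step 2 — volume: V = 0.52955 * 4.56*3600 = 8693.1 m^3
Step 3 — depth: d = V/A * 1000 = 8693.1/3770 * 1000 = 2310 mm
Therefore the depth of water applied = 2310 mm.


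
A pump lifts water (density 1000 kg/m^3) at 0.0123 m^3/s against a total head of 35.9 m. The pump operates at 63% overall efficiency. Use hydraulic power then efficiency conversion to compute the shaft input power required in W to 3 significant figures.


Approach: apply hydraulic power then efficiency conversion, P = rho*g*Q*H; P_in = P/eta.
Step 1 — hydraulic power (P = rho*g*Q*H):
  P = 1000 * 9.81 * 0.0123 * 35.9 = 4331.8 W
Step 2 — input power: P_in = P/eta = 4331.8 / 0.63 = 6880 W
Therefore the shaft input power required = 6880 W.


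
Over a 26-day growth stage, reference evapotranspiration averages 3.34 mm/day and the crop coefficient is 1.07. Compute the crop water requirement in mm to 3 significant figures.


Approach: apply the crop water requirement relation, CWR = ET0 * Kc * days.
CWR = 3.34 * 1.07 * 26 = 92.9 mm
Therefore the crop water requirement = 92.9 mm.


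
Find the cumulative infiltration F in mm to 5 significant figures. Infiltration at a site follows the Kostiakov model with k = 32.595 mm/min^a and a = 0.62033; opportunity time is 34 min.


Approach: apply the Kostiakov infiltration equation, F = k*t^a.
F = 32.595 * 34^0.62033 = 290.52 mm
Therefore the cumulative infiltration F = 290.52 mm.


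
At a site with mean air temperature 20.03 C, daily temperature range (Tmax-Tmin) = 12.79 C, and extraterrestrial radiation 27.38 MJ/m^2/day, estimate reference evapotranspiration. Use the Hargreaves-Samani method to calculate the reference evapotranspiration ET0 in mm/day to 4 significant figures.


Approach: apply the Hargreaves-Samani method, ET0 = 0.0023*(Tmean+17.8)*sqrt(Tmax-Tmin)*0.408*Ra.
ET0 = 0.0023*(20.03+17.8)*sqrt(12.79)*0.408*27.38 = 3.476 mm/day
Therefore the reference evapotranspiration ET0 = 3.476 mm/day.


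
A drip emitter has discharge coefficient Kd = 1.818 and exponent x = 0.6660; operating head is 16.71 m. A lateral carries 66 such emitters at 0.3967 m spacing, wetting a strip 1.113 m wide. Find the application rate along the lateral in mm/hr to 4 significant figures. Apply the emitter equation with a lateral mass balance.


Approach: apply the emitter equation with a lateral mass balance, q = Kd*h^x; Q = n*q; rate = Q/(n*spacing*width).
Step 1 — single emitter flow (q = Kd*h^x):
  q = 1.818 * 16.71^0.6660 = 11.8603 L/hr
Step 2 — total lateral flow: Q = 66 * 11.8603 = 782.781 L/hr
Step 3 — wetted area: A = 66 * 0.3967 * 1.113 = 29.1408 m^2
Step 4 — application rate: Q/A = 782.781/29.1408 = 26.86 mm/hr
Therefore the application rate along the lateral = 26.86 mm/hr.


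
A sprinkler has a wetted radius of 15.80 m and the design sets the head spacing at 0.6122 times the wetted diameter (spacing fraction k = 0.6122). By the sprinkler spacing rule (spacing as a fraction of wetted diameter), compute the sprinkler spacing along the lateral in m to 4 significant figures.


Approach: apply the sprinkler spacing rule (spacing as a fraction of wetted diameter), S = k*(2*R).
S = 0.6122 * (2 * 15.80) = 19.35 m
Therefore the sprinkler spacing along the lateral = 19.35 m.


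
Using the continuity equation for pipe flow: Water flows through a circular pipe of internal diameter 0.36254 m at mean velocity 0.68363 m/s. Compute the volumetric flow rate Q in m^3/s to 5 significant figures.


Approach: apply the continuity equation for pipe flow, Q = A * v with A = pi*(D/2)^2.
A = pi*(0.36254/2)^2 = 0.1032290 m^2
Q = 0.1032290 * 0.68363 = 0.070570 m^3/s
Therefore the volumetric flow rate Q = 0.070570 m^3/s.


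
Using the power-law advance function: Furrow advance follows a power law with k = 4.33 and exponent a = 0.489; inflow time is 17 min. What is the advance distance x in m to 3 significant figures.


Approach: apply the power-law advance function, x = k*t^a.
x = 4.33 * 17^0.489 = 17.3 m
Therefore the advance distance x = 17.3 m.


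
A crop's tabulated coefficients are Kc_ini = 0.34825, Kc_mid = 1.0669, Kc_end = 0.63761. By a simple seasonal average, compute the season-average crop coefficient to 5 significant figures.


Approach: apply a simple seasonal average, Kc_avg = (Kc_ini + Kc_mid + Kc_end)/3.
Kc_avg = (0.34825 + 1.0669 + 0.63761)/3 = 0.68425
Therefore the season-average crop coefficient = 0.68425.


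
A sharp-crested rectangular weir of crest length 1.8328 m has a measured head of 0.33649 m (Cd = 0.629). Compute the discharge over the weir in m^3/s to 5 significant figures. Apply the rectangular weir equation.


Approach: apply the rectangular weir equation, Q = (2/3)*Cd*L*sqrt(2g)*H^1.5.
Q = (2/3)*0.629*1.8328*sqrt(2*9.81)*0.33649^1.5 = 0.66448 m^3/s
Therefore the discharge over the weir = 0.66448 m^3/s.


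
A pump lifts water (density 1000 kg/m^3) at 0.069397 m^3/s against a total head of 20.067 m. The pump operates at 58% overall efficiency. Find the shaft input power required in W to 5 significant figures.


Approach: apply hydraulic power then efficiency conversion, P = rho*g*Q*H; P_in = P/eta.
Step 1 — hydraulic power (P = rho*g*Q*H):
  P = 1000 * 9.81 * 0.069397 * 20.067 = 13661.30 W
Step 2 — input power: P_in = P/eta = 13661.30 / 0.58 = 23554 W
Therefore the shaft input power required = 23554 W.


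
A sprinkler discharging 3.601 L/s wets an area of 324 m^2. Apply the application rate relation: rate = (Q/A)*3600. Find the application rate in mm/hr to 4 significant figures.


rate = (3.601 / 324) * 3600 = 40.01 mm/hr
Therefore the application rate = 40.01 mm/hr.


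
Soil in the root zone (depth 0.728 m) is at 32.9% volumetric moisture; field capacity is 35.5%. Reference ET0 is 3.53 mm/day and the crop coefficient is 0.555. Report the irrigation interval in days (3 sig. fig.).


Approach: apply soil-water budget scheduling, SMD = (FC-theta)/100*depth*1000; ETc = ET0*Kc; interval = SMD/ETc.
Step 1 — soil moisture deficit:
  SMD = (35.5 - 32.9)/100 * 0.728 * 1000 = 18.928 mm
Step 2 — daily crop ET (ETc = ET0*Kc):
  ETc = 3.53 * 0.555 = 1.9592 mm/day
Step 3 — irrigation interval (SMD/ETc):
  interval = 18.928 / 1.9592 = 9.66 days
Therefore the irrigation interval = 9.66 days.


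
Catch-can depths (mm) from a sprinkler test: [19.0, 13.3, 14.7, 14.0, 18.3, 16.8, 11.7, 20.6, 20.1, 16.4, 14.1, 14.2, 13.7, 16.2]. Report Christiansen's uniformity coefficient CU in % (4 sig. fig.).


Approach: apply Christiansen's uniformity coefficient, CU = (1 - mean_abs_deviation/mean)*100.
mean = 15.9357 mm
mean |d_i - mean| = 2.26429 mm
CU = (1 - 2.26429/15.9357)*100 = 85.79 %
Therefore Christiansen's uniformity coefficient CU = 85.79 %.


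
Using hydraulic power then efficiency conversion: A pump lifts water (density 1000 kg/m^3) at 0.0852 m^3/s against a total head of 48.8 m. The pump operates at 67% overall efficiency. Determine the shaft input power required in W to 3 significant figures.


Approach: apply hydraulic power then efficiency conversion, P = rho*g*Q*H; P_in = P/eta.
Step 1 — hydraulic power (P = rho*g*Q*H):
  P = 1000 * 9.81 * 0.0852 * 48.8 = 40788 W
Step 2 — input power: P_in = P/eta = 40788 / 0.67 = 60900 W
Therefore the shaft input power required = 60900 W.


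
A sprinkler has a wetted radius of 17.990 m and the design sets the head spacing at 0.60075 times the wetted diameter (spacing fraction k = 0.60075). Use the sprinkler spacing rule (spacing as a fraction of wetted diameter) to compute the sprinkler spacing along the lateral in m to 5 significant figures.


Approach: apply the sprinkler spacing rule (spacing as a fraction of wetted diameter), S = k*(2*R).
S = 0.60075 * (2 * 17.990) = 21.615 m
Therefore the sprinkler spacing along the lateral = 21.615 m.


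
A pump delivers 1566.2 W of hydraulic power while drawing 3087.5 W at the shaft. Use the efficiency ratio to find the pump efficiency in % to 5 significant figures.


Approach: apply the efficiency ratio, eta = (P_out/P_in)*100.
eta = (1566.2 / 3087.5) * 100 = 50.727 %
Therefore the pump efficiency = 50.727 %.


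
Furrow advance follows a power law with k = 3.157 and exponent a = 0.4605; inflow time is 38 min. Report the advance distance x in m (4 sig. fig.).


Approach: apply the power-law advance function, x = k*t^a.
x = 3.157 * 38^0.4605 = 16.86 m
Therefore the advance distance x = 16.86 m.


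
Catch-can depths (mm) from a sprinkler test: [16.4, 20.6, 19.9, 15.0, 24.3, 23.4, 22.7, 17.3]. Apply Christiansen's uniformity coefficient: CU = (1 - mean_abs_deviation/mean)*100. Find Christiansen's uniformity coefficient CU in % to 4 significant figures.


mean = 19.9500 mm
mean |d_i - mean| = 2.80000 mm
CU = (1 - 2.80000/19.9500)*100 = 85.96 %
Therefore Christiansen's uniformity coefficient CU = 85.96 %.


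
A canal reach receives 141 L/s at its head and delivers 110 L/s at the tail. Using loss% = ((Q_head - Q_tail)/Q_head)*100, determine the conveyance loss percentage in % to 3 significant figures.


loss = ((141 - 110)/141)*100 = 22.0 %
Therefore the conveyance loss percentage = 22.0 %.


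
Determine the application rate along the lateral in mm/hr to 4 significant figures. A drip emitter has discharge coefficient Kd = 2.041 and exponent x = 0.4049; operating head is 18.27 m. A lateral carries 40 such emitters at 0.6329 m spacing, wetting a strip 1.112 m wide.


Approach: apply the emitter equation with a lateral mass balance, q = Kd*h^x; Q = n*q; rate = Q/(n*spacing*width).
Step 1 — single emitter flow (q = Kd*h^x):
  q = 2.041 * 18.27^0.4049 = 6.61791 L/hr
Step 2 — total lateral flow: Q = 40 * 6.61791 = 264.716 L/hr
Step 3 — wetted area: A = 40 * 0.6329 * 1.112 = 28.1514 m^2
Step 4 — application rate: Q/A = 264.716/28.1514 = 9.403 mm/hr
Therefore the application rate along the lateral = 9.403 mm/hr.


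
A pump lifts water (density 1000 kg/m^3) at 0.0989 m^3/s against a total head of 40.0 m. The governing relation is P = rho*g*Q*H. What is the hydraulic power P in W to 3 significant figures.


P = 1000 * 9.81 * 0.0989 * 40.0 = 38800 W
Therefore the hydraulic power P = 38800 W.


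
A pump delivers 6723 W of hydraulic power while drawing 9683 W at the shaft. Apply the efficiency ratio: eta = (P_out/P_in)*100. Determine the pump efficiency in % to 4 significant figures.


eta = (6723 / 9683) * 100 = 69.43 %
Therefore the pump efficiency = 69.43 %.


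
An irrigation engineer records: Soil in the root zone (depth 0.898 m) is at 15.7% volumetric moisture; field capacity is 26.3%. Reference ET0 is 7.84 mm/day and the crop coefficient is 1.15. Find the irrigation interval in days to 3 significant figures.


Approach: apply soil-water budget scheduling, SMD = (FC-theta)/100*depth*1000; ETc = ET0*Kc; interval = SMD/ETc.
Step 1 — soil moisture deficit:
  SMD = (26.3 - 15.7)/100 * 0.898 * 1000 = 95.188 mm
Step 2 — daily crop ET (ETc = ET0*Kc):
  ETc = 7.84 * 1.15 = 9.0160 mm/day
Step 3 — irrigation interval (SMD/ETc):
  interval = 95.188 / 9.0160 = 10.6 days
Therefore the irrigation interval = 10.6 days.


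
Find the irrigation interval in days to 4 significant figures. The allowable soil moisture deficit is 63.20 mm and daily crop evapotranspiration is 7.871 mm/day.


Approach: apply the irrigation interval relation, interval = SMD / ETc.
interval = 63.20 / 7.871 = 8.029 days
Therefore the irrigation interval = 8.029 days.


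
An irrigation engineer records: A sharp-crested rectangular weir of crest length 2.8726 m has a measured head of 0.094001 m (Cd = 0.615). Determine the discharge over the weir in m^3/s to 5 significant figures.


Approach: apply the rectangular weir equation, Q = (2/3)*Cd*L*sqrt(2g)*H^1.5.
Q = (2/3)*0.615*2.8726*sqrt(2*9.81)*0.094001^1.5 = 0.15035 m^3/s
Therefore the discharge over the weir = 0.15035 m^3/s.


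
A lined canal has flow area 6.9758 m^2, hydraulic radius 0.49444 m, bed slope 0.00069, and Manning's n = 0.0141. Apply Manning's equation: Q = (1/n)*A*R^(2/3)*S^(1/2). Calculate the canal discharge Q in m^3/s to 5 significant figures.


Q = (1/0.0141) * 6.9758 * 0.49444^(2/3) * 0.00069^(1/2) = 8.1260 m^3/s
Therefore the canal discharge Q = 8.1260 m^3/s.


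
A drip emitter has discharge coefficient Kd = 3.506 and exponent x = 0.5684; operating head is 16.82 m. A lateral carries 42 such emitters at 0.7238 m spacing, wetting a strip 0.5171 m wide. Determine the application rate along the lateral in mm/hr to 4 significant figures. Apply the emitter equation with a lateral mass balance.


Approach: apply the emitter equation with a lateral mass balance, q = Kd*h^x; Q = n*q; rate = Q/(n*spacing*width).
Step 1 — single emitter flow (q = Kd*h^x):
  q = 3.506 * 16.82^0.5684 = 17.4410 L/hr
Step 2 — total lateral flow: Q = 42 * 17.4410 = 732.522 L/hr
Step 3 — wetted area: A = 42 * 0.7238 * 0.5171 = 15.7196 m^2
Step 4 — application rate: Q/A = 732.522/15.7196 = 46.60 mm/hr
Therefore the application rate along the lateral = 46.60 mm/hr.


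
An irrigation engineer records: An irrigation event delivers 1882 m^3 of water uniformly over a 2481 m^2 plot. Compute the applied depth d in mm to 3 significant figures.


Approach: apply depth from volume over area, d = (V/A)*1000.
d = (1882 / 2481) * 1000 = 759 mm
Therefore the applied depth d = 759 mm.


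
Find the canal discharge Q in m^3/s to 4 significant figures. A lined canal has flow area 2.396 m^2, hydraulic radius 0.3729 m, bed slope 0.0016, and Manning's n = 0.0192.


Approach: apply Manning's equation, Q = (1/n)*A*R^(2/3)*S^(1/2).
Q = (1/0.0192) * 2.396 * 0.3729^(2/3) * 0.0016^(1/2) = 2.586 m^3/s
Therefore the canal discharge Q = 2.586 m^3/s.


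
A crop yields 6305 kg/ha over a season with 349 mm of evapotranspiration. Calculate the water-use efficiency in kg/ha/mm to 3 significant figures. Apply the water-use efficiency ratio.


Approach: apply the water-use efficiency ratio, WUE = yield/ET.
WUE = 6305 / 349 = 18.1 kg/ha/mm
Therefore the water-use efficiency = 18.1 kg/ha/mm.


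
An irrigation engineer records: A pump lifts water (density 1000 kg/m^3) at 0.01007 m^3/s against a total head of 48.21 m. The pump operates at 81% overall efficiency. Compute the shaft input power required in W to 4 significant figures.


Approach: apply hydraulic power then efficiency conversion, P = rho*g*Q*H; P_in = P/eta.
Step 1 — hydraulic power (P = rho*g*Q*H):
  P = 1000 * 9.81 * 0.01007 * 48.21 = 4762.51 W
Step 2 — input power: P_in = P/eta = 4762.51 / 0.81 = 5880 W
Therefore the shaft input power required = 5880 W.


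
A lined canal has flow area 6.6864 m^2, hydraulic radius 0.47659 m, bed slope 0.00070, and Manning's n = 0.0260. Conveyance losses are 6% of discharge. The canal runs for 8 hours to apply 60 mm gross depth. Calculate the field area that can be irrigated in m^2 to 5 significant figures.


Approach: apply Manning's equation with a conveyance and depth budget, Q = (1/n)*A*R^(2/3)*S^(1/2); Q_field = Q*(1-loss); Area = Q_field*t/(d/1000).
Step 1 — canal discharge (Manning's equation):
  Q = (1/0.0260) * 6.6864 * 0.47659^(2/3) * 0.00070^(1/2) = 4.151432 m^3/s
Step 2 — delivered flow: Q_field = 4.151432*(1 - 6/100) = 3.902347 m^3/s
Step 3 — volume delivered: V = 3.902347 * 8*3600 = 112387.6 m^3
Step 4 — area served: A = V / (depth/1000) = 112387.6 / 0.06 = 1873100 m^2
Therefore the field area that can be irrigated = 1873100 m^2.


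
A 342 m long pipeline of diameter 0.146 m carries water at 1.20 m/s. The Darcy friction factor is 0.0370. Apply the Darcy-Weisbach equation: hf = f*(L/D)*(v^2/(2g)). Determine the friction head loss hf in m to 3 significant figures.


hf = 0.0370 * (342/0.146) * (1.20^2 / (2*9.81))
hf = 6.36 m
Therefore the friction head loss hf = 6.36 m.


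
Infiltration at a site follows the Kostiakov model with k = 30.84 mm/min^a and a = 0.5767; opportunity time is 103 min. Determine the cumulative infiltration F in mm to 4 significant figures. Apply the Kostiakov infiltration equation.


Approach: apply the Kostiakov infiltration equation, F = k*t^a.
F = 30.84 * 103^0.5767 = 446.6 mm
Therefore the cumulative infiltration F = 446.6 mm.


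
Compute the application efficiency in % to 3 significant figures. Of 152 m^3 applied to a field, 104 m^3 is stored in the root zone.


Approach: apply the application efficiency ratio, Ea = (stored/applied)*100.
Ea = (104/152)*100 = 68.4 %
Therefore the application efficiency = 68.4 %.


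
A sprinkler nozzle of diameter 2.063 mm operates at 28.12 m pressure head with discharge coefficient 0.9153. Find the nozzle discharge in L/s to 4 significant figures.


Approach: apply the orifice equation, Q = Cd*A*sqrt(2*g*h), A = pi*(d/2)^2.
A = pi*(2.063e-3/2)^2 = 3.34263e-06 m^2
Q = 0.9153 * 3.34263e-06 * sqrt(2*9.81*28.12) * 1000 = 0.07186 L/s
Therefore the nozzle discharge = 0.07186 L/s.


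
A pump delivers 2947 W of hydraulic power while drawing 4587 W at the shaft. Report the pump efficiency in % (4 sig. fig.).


Approach: apply the efficiency ratio, eta = (P_out/P_in)*100.
eta = (2947 / 4587) * 100 = 64.25 %
Therefore the pump efficiency = 64.25 %.


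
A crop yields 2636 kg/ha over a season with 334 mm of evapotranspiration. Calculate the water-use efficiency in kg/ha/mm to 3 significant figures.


Approach: apply the water-use efficiency ratio, WUE = yield/ET.
WUE = 2636 / 334 = 7.89 kg/ha/mm
Therefore the water-use efficiency = 7.89 kg/ha/mm.


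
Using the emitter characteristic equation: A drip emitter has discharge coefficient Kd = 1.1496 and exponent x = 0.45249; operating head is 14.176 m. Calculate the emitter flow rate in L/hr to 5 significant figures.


Approach: apply the emitter characteristic equation, q = Kd * h^x.
q = 1.1496 * 14.176^0.45249 = 3.8160 L/hr
Therefore the emitter flow rate = 3.8160 L/hr.


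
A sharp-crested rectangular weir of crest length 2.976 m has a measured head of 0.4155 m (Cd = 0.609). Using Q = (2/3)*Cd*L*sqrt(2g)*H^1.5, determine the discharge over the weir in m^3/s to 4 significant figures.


Q = (2/3)*0.609*2.976*sqrt(2*9.81)*0.4155^1.5 = 1.433 m^3/s
Therefore the discharge over the weir = 1.433 m^3/s.


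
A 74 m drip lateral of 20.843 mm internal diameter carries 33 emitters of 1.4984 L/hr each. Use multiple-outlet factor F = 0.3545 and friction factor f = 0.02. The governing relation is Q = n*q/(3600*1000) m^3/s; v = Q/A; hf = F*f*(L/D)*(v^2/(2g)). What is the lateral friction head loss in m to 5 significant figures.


Q = 33*1.4984/(3600*1000) = 1.373533e-05 m^3/s
A = pi*(20.843e-3/2)^2 = 3.412010e-04 m^2, so v = Q/A = 0.04025584 m/s
hf = 0.3545*0.02*(74/0.020843)*(0.04025584^2/(2*9.81)) = 0.0020791 m
Therefore the lateral friction head loss = 0.0020791 m.


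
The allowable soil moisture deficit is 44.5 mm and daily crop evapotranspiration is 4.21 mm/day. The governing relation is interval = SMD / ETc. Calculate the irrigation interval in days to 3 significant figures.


interval = 44.5 / 4.21 = 10.6 days
Therefore the irrigation interval = 10.6 days.


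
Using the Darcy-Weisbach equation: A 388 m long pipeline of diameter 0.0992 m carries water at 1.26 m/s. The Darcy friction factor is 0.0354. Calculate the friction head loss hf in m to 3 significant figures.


Approach: apply the Darcy-Weisbach equation, hf = f*(L/D)*(v^2/(2g)).
hf = 0.0354 * (388/0.0992) * (1.26^2 / (2*9.81))
hf = 11.2 m
Therefore the friction head loss hf = 11.2 m.


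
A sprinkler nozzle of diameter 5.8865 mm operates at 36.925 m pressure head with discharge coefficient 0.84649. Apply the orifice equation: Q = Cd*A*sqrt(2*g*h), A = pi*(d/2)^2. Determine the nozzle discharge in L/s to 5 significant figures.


A = pi*(5.8865e-3/2)^2 = 2.721474e-05 m^2
Q = 0.84649 * 2.721474e-05 * sqrt(2*9.81*36.925) * 1000 = 0.62006 L/s
Therefore the nozzle discharge = 0.62006 L/s.


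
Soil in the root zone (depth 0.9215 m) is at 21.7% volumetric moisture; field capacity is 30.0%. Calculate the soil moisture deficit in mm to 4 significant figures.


Approach: apply the soil moisture deficit relation, SMD = (FC - theta)/100 * depth * 1000.
SMD = (30.0 - 21.7)/100 * 0.9215 * 1000 = 76.48 mm
Therefore the soil moisture deficit = 76.48 mm.


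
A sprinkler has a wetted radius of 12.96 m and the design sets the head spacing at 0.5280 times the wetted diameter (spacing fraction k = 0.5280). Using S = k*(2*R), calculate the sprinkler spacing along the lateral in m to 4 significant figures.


S = 0.5280 * (2 * 12.96) = 13.69 m
Therefore the sprinkler spacing along the lateral = 13.69 m.


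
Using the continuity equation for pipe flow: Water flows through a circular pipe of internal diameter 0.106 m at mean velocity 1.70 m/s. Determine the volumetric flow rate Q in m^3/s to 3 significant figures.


Approach: apply the continuity equation for pipe flow, Q = A * v with A = pi*(D/2)^2.
A = pi*(0.106/2)^2 = 0.0088247 m^2
Q = 0.0088247 * 1.70 = 0.0150 m^3/s
Therefore the volumetric flow rate Q = 0.0150 m^3/s.


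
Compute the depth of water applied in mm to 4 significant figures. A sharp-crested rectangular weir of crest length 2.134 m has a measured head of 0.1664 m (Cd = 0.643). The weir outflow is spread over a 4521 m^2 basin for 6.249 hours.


Approach: apply the rectangular weir equation with a volume-to-depth conversion, Q = (2/3)*Cd*L*sqrt(2g)*H^1.5; d = Q*t/A * 1000.
Step 1 — weir discharge:
  Q = (2/3)*0.643*2.134*sqrt(2*9.81)*0.1664^1.5 = 0.275039 m^3/s
Step 2 — volume: V = 0.275039 * 6.249*3600 = 6187.38 m^3
Step 3 — depth: d = V/A * 1000 = 6187.38/4521 * 1000 = 1369 mm
Therefore the depth of water applied = 1369 mm.


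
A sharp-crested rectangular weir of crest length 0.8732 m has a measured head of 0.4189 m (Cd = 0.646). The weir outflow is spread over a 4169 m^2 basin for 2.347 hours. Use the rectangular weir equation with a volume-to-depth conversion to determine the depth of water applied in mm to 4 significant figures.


Approach: apply the rectangular weir equation with a volume-to-depth conversion, Q = (2/3)*Cd*L*sqrt(2g)*H^1.5; d = Q*t/A * 1000.
Step 1 — weir discharge:
  Q = (2/3)*0.646*0.8732*sqrt(2*9.81)*0.4189^1.5 = 0.451617 m^3/s
Step 2 — volume: V = 0.451617 * 2.347*3600 = 3815.80 m^3
Step 3 — depth: d = V/A * 1000 = 3815.80/4169 * 1000 = 915.3 mm
Therefore the depth of water applied = 915.3 mm.


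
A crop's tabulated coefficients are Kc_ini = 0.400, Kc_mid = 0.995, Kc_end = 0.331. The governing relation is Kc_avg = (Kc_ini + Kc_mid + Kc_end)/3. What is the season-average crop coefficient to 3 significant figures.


Kc_avg = (0.400 + 0.995 + 0.331)/3 = 0.575
Therefore the season-average crop coefficient = 0.575.


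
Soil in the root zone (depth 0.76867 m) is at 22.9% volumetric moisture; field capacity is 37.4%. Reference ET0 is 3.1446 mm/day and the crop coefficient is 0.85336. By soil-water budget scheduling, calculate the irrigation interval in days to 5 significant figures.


Approach: apply soil-water budget scheduling, SMD = (FC-theta)/100*depth*1000; ETc = ET0*Kc; interval = SMD/ETc.
Step 1 — soil moisture deficit:
  SMD = (37.4 - 22.9)/100 * 0.76867 * 1000 = 111.4571 mm
Step 2 — daily crop ET (ETc = ET0*Kc):
  ETc = 3.1446 * 0.85336 = 2.683476 mm/day
Step 3 — irrigation interval (SMD/ETc):
  interval = 111.4571 / 2.683476 = 41.535 days
Therefore the irrigation interval = 41.535 days.


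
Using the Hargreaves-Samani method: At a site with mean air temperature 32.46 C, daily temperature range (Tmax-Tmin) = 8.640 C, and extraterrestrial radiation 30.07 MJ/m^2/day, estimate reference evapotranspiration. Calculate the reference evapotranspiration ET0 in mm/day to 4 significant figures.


Approach: apply the Hargreaves-Samani method, ET0 = 0.0023*(Tmean+17.8)*sqrt(Tmax-Tmin)*0.408*Ra.
ET0 = 0.0023*(32.46+17.8)*sqrt(8.640)*0.408*30.07 = 4.169 mm/day
Therefore the reference evapotranspiration ET0 = 4.169 mm/day.


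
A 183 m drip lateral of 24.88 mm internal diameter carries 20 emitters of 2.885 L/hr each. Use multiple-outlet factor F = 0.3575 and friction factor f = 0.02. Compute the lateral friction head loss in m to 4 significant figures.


Approach: apply Darcy-Weisbach with the multiple-outlet F-factor, Q = n*q/(3600*1000) m^3/s; v = Q/A; hf = F*f*(L/D)*(v^2/(2g)).
Q = 20*2.885/(3600*1000) = 1.60278e-05 m^3/s
A = pi*(24.88e-3/2)^2 = 4.86173e-04 m^2, so v = Q/A = 0.0329672 m/s
hf = 0.3575*0.02*(183/0.02488)*(0.0329672^2/(2*9.81)) = 0.002913 m
Therefore the lateral friction head loss = 0.002913 m.


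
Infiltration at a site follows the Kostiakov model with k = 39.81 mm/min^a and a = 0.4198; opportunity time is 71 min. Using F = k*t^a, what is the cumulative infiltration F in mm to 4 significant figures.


F = 39.81 * 71^0.4198 = 238.3 mm
Therefore the cumulative infiltration F = 238.3 mm.


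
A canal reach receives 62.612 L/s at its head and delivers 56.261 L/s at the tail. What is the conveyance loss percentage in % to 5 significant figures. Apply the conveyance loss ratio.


Approach: apply the conveyance loss ratio, loss% = ((Q_head - Q_tail)/Q_head)*100.
loss = ((62.612 - 56.261)/62.612)*100 = 10.143 %
Therefore the conveyance loss percentage = 10.143 %.


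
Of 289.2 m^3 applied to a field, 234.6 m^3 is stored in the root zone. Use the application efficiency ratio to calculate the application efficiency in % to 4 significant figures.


Approach: apply the application efficiency ratio, Ea = (stored/applied)*100.
Ea = (234.6/289.2)*100 = 81.12 %
Therefore the application efficiency = 81.12 %.


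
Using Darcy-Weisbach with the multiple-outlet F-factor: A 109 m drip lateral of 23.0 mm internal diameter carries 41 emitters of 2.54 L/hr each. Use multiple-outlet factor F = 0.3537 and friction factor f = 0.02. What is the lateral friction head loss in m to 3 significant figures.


Approach: apply Darcy-Weisbach with the multiple-outlet F-factor, Q = n*q/(3600*1000) m^3/s; v = Q/A; hf = F*f*(L/D)*(v^2/(2g)).
Q = 41*2.54/(3600*1000) = 2.8928e-05 m^3/s
A = pi*(23.0e-3/2)^2 = 4.1548e-04 m^2, so v = Q/A = 0.069626 m/s
hf = 0.3537*0.02*(109/0.0230)*(0.069626^2/(2*9.81)) = 0.00828 m
Therefore the lateral friction head loss = 0.00828 m.


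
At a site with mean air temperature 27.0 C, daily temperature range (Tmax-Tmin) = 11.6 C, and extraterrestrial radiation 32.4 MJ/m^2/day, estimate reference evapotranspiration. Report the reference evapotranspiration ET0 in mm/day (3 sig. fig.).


Approach: apply the Hargreaves-Samani method, ET0 = 0.0023*(Tmean+17.8)*sqrt(Tmax-Tmin)*0.408*Ra.
ET0 = 0.0023*(27.0+17.8)*sqrt(11.6)*0.408*32.4 = 4.64 mm/day
Therefore the reference evapotranspiration ET0 = 4.64 mm/day.


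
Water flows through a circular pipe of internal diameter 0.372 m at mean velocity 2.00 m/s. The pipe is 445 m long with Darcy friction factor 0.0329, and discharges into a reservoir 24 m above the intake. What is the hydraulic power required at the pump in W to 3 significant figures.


Approach: apply continuity + Darcy-Weisbach + hydraulic power, Q = A*v; hf = f*(L/D)*(v^2/(2g)); H = static + hf; P = rho*g*Q*H.
Step 1 — flow rate (continuity, Q = A*v):
  A = pi*(0.372/2)^2 = 0.10869 m^2
  Q = 0.10869 * 2.00 = 0.21737 m^3/s
Step 2 — friction head loss (Darcy-Weisbach):
  hf = 0.0329 * (445/0.372) * (2.00^2 / (2*9.81))
  hf = 8.0237 m
Step 3 — total head: H = 24 + 8.0237 = 32.024 m
Step 4 — hydraulic power (P = rho*g*Q*H):
  P = 1000 * 9.81 * 0.21737 * 32.024 = 68300 W
Therefore the hydraulic power required at the pump = 68300 W.


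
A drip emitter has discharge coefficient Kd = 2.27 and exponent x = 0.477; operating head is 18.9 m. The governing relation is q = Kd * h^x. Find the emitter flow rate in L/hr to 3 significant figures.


q = 2.27 * 18.9^0.477 = 9.22 L/hr
Therefore the emitter flow rate = 9.22 L/hr.


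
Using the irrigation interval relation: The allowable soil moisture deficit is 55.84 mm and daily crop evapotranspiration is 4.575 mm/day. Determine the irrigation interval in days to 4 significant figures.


Approach: apply the irrigation interval relation, interval = SMD / ETc.
interval = 55.84 / 4.575 = 12.21 days
Therefore the irrigation interval = 12.21 days.


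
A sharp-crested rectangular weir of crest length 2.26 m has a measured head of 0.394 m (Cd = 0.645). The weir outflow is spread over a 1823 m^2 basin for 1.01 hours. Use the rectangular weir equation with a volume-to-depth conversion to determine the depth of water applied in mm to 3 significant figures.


Approach: apply the rectangular weir equation with a volume-to-depth conversion, Q = (2/3)*Cd*L*sqrt(2g)*H^1.5; d = Q*t/A * 1000.
Step 1 — weir discharge:
  Q = (2/3)*0.645*2.26*sqrt(2*9.81)*0.394^1.5 = 1.0646 m^3/s
Step 2 — volume: V = 1.0646 * 1.01*3600 = 3870.7 m^3
Step 3 — depth: d = V/A * 1000 = 3870.7/1823 * 1000 = 2120 mm
Therefore the depth of water applied = 2120 mm.


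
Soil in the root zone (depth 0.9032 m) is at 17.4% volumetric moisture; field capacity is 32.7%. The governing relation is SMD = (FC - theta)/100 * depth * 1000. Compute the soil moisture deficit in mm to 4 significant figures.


SMD = (32.7 - 17.4)/100 * 0.9032 * 1000 = 138.2 mm
Therefore the soil moisture deficit = 138.2 mm.


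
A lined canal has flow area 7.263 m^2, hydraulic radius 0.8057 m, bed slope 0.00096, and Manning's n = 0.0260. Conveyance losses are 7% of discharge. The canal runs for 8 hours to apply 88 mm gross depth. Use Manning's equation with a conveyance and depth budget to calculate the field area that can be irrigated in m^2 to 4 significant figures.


Approach: apply Manning's equation with a conveyance and depth budget, Q = (1/n)*A*R^(2/3)*S^(1/2); Q_field = Q*(1-loss); Area = Q_field*t/(d/1000).
Step 1 — canal discharge (Manning's equation):
  Q = (1/0.0260) * 7.263 * 0.8057^(2/3) * 0.00096^(1/2) = 7.49423 m^3/s
Step 2 — delivered flow: Q_field = 7.49423*(1 - 7/100) = 6.96964 m^3/s
Step 3 — volume delivered: V = 6.96964 * 8*3600 = 200726 m^3
Step 4 — area served: A = V / (depth/1000) = 200726 / 0.088 = 2281000 m^2
Therefore the field area that can be irrigated = 2281000 m^2.
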